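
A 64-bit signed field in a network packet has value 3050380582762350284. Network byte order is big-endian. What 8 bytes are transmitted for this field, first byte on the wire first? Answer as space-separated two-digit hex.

2A 55 20 FA 79 4C 86 CC

3050380582762350284 in hexadecimal, padded to 64 bits, is 0x2A5520FA794C86CC.
Split into bytes (most-significant first): 2A 55 20 FA 79 4C 86 CC.
In big-endian order the high byte comes first in memory.
So the memory order matches the most-significant-first order: 2A 55 20 FA 79 4C 86 CC.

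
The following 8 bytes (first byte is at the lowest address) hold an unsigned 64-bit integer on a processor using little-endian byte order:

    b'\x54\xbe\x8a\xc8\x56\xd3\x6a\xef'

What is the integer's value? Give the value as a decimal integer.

In little-endian order the low byte comes first in memory.
Reassemble most-significant byte first: EF 6A D3 56 C8 8A BE 54 → 0xEF6AD356C88ABE54.
0xEF6AD356C88ABE54 = 17251833692281290324.

17251833692281290324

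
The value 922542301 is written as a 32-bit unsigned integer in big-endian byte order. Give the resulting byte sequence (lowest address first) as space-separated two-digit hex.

922542301 in hexadecimal, padded to 32 bits, is 0x36FCE0DD.
Split into bytes (most-significant first): 36 FC E0 DD.
Big-endian stores the most-significant byte at the lowest address.
So the memory order matches the most-significant-first order: 36 FC E0 DD.

36 FC E0 DD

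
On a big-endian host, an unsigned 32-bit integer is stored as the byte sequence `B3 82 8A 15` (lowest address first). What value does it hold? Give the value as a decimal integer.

3011676693

Big-endian: lowest address holds the most-significant byte.
The bytes are already most-significant first: 0xB3828A15.
0xB3828A15 = 3011676693.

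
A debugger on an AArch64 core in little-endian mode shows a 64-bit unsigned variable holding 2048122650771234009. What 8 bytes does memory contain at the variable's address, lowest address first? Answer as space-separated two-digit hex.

D9 9C A6 0F B3 64 6C 1C

2048122650771234009 in hexadecimal, padded to 64 bits, is 0x1C6C64B30FA69CD9.
Split into bytes (most-significant first): 1C 6C 64 B3 0F A6 9C D9.
Little-endian stores the least-significant byte at the lowest address.
So at ascending addresses the bytes are D9 9C A6 0F B3 64 6C 1C.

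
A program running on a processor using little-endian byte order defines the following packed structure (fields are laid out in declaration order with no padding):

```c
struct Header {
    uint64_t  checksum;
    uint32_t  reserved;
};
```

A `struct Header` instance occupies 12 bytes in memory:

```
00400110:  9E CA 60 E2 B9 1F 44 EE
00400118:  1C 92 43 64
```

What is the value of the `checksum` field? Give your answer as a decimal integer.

`checksum` is the first field, at byte offset 0, occupying 8 bytes.
Bytes at offsets 0..7: 9E CA 60 E2 B9 1F 44 EE.
Little-endian: lowest address holds the least-significant byte.
Reassemble most-significant byte first: EE 44 1F B9 E2 60 CA 9E → 0xEE441FB9E260CA9E.
0xEE441FB9E260CA9E = 17168882562670578334.

17168882562670578334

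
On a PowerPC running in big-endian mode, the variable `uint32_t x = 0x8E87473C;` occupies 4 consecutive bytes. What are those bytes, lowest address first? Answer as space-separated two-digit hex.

Split into bytes (most-significant first): 8E 87 47 3C.
Big-endian: lowest address holds the most-significant byte.
So the memory order matches the most-significant-first order: 8E 87 47 3C.

8E 87 47 3C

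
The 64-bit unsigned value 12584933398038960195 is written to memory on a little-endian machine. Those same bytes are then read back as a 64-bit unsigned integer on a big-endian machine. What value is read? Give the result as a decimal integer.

12584933398038960195 in 64-bit hexadecimal is 0xAEA6AA3F680FD843.
Stored little-endian, the bytes at ascending addresses are 43 D8 0F 68 3F AA A6 AE.
Read back as big-endian, the last byte is least significant, giving 0x43D80F683FAAA6AE.
0x43D80F683FAAA6AE = 4888674335929837230.

4888674335929837230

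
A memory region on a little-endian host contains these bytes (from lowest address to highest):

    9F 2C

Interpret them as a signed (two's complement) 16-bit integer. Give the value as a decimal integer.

Little-endian: lowest address holds the least-significant byte.
Reassemble most-significant byte first: 2C 9F → 0x2C9F.
0x2C9F = 11423.

11423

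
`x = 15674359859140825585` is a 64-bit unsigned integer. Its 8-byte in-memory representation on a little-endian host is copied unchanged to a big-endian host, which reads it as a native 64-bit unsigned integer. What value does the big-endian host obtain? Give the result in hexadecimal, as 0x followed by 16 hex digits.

15674359859140825585 in 64-bit hexadecimal is 0xD986833EDDBB11F1.
Stored little-endian, the bytes at ascending addresses are F1 11 BB DD 3E 83 86 D9.
Read back as big-endian, the last byte is least significant, giving 0xF111BBDD3E8386D9.

0xF111BBDD3E8386D9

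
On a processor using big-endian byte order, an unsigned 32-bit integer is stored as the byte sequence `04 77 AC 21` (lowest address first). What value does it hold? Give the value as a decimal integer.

74951713

In big-endian order the high byte comes first in memory.
The bytes are already most-significant first: 0x0477AC21.
0x0477AC21 = 74951713.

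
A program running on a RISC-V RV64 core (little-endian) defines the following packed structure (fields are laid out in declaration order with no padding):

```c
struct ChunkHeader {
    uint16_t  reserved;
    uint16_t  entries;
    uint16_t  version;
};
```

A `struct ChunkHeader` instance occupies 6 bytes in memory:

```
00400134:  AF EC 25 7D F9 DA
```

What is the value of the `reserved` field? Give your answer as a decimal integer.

`reserved` is the first field, at byte offset 0, occupying 2 bytes.
Bytes at offsets 0..1: AF EC.
In little-endian order the low byte comes first in memory.
Reassemble most-significant byte first: EC AF → 0xECAF.
0xECAF = 60591.

60591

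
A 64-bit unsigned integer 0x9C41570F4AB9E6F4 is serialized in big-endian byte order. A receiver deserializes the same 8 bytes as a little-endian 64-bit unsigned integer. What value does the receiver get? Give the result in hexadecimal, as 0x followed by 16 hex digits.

0xF4E6B94A0F57419C

Stored big-endian, the bytes at ascending addresses are 9C 41 57 0F 4A B9 E6 F4.
Read back as little-endian, the first byte is least significant, giving 0xF4E6B94A0F57419C.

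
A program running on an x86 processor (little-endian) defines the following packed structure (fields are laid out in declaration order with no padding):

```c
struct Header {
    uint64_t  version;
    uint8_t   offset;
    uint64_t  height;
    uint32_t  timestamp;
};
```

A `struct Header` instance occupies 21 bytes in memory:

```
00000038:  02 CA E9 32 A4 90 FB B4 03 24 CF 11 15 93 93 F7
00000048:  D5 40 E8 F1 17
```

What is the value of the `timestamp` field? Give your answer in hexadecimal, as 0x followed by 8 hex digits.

0x17F1E840

`timestamp` follows `version` (8 B), `offset` (1 B), `height` (8 B), so it starts at offset 8 + 1 + 8 = 17 and occupies 4 bytes.
Bytes at offsets 17..20: 40 E8 F1 17.
Little-endian stores the least-significant byte at the lowest address.
Reassemble most-significant byte first: 17 F1 E8 40 → 0x17F1E840.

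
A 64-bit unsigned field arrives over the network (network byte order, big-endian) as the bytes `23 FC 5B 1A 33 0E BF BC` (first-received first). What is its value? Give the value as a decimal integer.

2593047653542444988

Big-endian: lowest address holds the most-significant byte.
The bytes are already most-significant first: 0x23FC5B1A330EBFBC.
0x23FC5B1A330EBFBC = 2593047653542444988.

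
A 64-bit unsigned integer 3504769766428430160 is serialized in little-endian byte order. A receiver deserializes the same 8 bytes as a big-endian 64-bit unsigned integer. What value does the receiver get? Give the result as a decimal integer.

5823012015327781680

3504769766428430160 in 64-bit hexadecimal is 0x30A37188937ECF50.
Stored little-endian, the bytes at ascending addresses are 50 CF 7E 93 88 71 A3 30.
Read back as big-endian, the last byte is least significant, giving 0x50CF7E938871A330.
0x50CF7E938871A330 = 5823012015327781680.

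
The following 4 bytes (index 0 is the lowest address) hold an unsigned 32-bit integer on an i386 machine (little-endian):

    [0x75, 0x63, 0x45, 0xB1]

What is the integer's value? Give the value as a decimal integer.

In little-endian order the low byte comes first in memory.
Reassemble most-significant byte first: B1 45 63 75 → 0xB1456375.
0xB1456375 = 2974114677.

2974114677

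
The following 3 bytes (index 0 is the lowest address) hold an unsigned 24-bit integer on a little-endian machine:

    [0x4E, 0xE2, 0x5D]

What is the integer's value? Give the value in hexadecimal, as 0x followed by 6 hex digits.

0x5DE24E

Little-endian: lowest address holds the least-significant byte.
Reassemble most-significant byte first: 5D E2 4E → 0x5DE24E.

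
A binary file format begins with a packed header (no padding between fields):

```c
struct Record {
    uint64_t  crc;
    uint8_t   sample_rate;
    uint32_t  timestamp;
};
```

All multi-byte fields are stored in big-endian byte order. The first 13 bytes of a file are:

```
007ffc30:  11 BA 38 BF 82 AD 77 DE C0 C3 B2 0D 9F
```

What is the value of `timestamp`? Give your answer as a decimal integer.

3283226015

`timestamp` follows `crc` (8 B), `sample_rate` (1 B), so it starts at offset 8 + 1 = 9 and occupies 4 bytes.
Bytes at offsets 9..12: C3 B2 0D 9F.
Big-endian stores the most-significant byte at the lowest address.
The bytes are already most-significant first: 0xC3B20D9F.
0xC3B20D9F = 3283226015.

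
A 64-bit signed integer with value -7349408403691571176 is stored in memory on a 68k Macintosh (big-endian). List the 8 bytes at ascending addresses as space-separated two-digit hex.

9A 01 A7 FE E4 B1 78 18

Two's complement of -7349408403691571176 in 64 bits: 7349408403691571176 = 0x65FE58011B4E87E8; invert → 0x9A01A7FEE4B17817; add 1 → 0x9A01A7FEE4B17818.
Split into bytes (most-significant first): 9A 01 A7 FE E4 B1 78 18.
Big-endian: lowest address holds the most-significant byte.
So the memory order matches the most-significant-first order: 9A 01 A7 FE E4 B1 78 18.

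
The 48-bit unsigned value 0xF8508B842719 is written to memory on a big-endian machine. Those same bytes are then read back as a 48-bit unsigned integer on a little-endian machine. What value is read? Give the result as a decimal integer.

Stored big-endian, the bytes at ascending addresses are F8 50 8B 84 27 19.
Read back as little-endian, the first byte is least significant, giving 0x1927848B50F8.
0x1927848B50F8 = 27657518141688.

27657518141688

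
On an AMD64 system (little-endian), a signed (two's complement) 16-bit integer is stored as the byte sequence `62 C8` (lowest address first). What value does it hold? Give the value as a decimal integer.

-14238

Little-endian stores the least-significant byte at the lowest address.
Reassemble most-significant byte first: C8 62 → 0xC862.
Top bit is set, so as a signed 16-bit value this is 0xC862 − 2^16 = -14238.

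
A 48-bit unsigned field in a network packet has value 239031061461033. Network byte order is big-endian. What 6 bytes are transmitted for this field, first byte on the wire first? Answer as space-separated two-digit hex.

D9 65 C1 82 38 29

239031061461033 in hexadecimal, padded to 48 bits, is 0xD965C1823829.
Split into bytes (most-significant first): D9 65 C1 82 38 29.
In big-endian order the high byte comes first in memory.
So the memory order matches the most-significant-first order: D9 65 C1 82 38 29.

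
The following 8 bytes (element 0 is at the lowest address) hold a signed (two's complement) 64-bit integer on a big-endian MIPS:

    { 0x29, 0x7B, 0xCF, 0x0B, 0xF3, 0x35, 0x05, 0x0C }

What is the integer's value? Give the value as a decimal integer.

2989210427922384140

In big-endian order the high byte comes first in memory.
The bytes are already most-significant first: 0x297BCF0BF335050C.
0x297BCF0BF335050C = 2989210427922384140.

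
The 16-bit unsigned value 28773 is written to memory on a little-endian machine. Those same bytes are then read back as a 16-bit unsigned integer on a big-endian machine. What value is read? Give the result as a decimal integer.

28773 in 16-bit hexadecimal is 0x7065.
Stored little-endian, the bytes at ascending addresses are 65 70.
Read back as big-endian, the last byte is least significant, giving 0x6570.
0x6570 = 25968.

25968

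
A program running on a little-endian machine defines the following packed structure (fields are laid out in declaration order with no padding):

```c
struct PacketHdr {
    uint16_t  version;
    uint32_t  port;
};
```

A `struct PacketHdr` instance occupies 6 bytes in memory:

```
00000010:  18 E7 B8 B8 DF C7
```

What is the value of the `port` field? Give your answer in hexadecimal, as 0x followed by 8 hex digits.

0xC7DFB8B8

`port` follows `version` (2 bytes), so it starts at byte offset 2 and occupies 4 bytes.
Bytes at offsets 2..5: B8 B8 DF C7.
Little-endian: lowest address holds the least-significant byte.
Reassemble most-significant byte first: C7 DF B8 B8 → 0xC7DFB8B8.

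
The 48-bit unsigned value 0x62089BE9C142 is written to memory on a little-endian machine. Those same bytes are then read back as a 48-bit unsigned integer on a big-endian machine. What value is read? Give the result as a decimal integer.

73400615372898

Stored little-endian, the bytes at ascending addresses are 42 C1 E9 9B 08 62.
Read back as big-endian, the last byte is least significant, giving 0x42C1E99B0862.
0x42C1E99B0862 = 73400615372898.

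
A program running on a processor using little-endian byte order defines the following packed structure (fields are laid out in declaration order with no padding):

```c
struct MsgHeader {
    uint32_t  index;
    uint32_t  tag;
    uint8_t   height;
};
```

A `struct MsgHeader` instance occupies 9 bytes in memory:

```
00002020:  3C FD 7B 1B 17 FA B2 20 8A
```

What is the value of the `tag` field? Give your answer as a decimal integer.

`tag` follows `index` (4 bytes), so it starts at byte offset 4 and occupies 4 bytes.
Bytes at offsets 4..7: 17 FA B2 20.
Little-endian stores the least-significant byte at the lowest address.
Reassemble most-significant byte first: 20 B2 FA 17 → 0x20B2FA17.
0x20B2FA17 = 548600343.

548600343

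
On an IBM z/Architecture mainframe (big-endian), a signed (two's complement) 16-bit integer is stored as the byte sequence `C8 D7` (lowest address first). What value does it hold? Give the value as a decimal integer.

Big-endian: lowest address holds the most-significant byte.
The bytes are already most-significant first: 0xC8D7.
Top bit is set, so as a signed 16-bit value this is 0xC8D7 − 2^16 = -14121.

-14121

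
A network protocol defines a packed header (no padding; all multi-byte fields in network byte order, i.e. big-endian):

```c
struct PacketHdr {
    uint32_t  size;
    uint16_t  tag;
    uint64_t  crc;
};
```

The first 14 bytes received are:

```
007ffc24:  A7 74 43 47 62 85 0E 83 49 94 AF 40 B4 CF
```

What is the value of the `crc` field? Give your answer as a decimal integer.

1045760441424327887

`crc` follows `size` (4 B), `tag` (2 B), so it starts at offset 4 + 2 = 6 and occupies 8 bytes.
Bytes at offsets 6..13: 0E 83 49 94 AF 40 B4 CF.
Big-endian stores the most-significant byte at the lowest address.
The bytes are already most-significant first: 0x0E834994AF40B4CF.
0x0E834994AF40B4CF = 1045760441424327887.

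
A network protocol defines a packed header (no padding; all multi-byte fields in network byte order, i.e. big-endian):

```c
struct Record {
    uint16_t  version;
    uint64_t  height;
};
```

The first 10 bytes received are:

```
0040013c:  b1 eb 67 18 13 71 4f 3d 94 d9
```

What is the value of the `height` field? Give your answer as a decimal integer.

`height` follows `version` (2 bytes), so it starts at byte offset 2 and occupies 8 bytes.
Bytes at offsets 2..9: 67 18 13 71 4F 3D 94 D9.
In big-endian order the high byte comes first in memory.
The bytes are already most-significant first: 0x671813714F3D94D9.
0x671813714F3D94D9 = 7428708962729301209.

7428708962729301209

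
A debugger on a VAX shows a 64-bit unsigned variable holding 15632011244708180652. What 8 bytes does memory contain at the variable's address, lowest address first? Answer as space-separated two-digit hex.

15632011244708180652 in hexadecimal, padded to 64 bits, is 0xD8F00F67B5BE32AC.
Split into bytes (most-significant first): D8 F0 0F 67 B5 BE 32 AC.
Little-endian stores the least-significant byte at the lowest address.
So at ascending addresses the bytes are AC 32 BE B5 67 0F F0 D8.

AC 32 BE B5 67 0F F0 D8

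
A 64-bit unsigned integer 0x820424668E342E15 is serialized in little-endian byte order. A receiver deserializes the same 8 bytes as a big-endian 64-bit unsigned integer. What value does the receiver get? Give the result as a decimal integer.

1526215109928813698

Stored little-endian, the bytes at ascending addresses are 15 2E 34 8E 66 24 04 82.
Read back as big-endian, the last byte is least significant, giving 0x152E348E66240482.
0x152E348E66240482 = 1526215109928813698.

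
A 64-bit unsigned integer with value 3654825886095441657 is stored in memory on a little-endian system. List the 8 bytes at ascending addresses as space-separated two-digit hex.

F9 FE 9E 80 C7 8C B8 32

3654825886095441657 in hexadecimal, padded to 64 bits, is 0x32B88CC7809EFEF9.
Split into bytes (most-significant first): 32 B8 8C C7 80 9E FE F9.
In little-endian order the low byte comes first in memory.
So at ascending addresses the bytes are F9 FE 9E 80 C7 8C B8 32.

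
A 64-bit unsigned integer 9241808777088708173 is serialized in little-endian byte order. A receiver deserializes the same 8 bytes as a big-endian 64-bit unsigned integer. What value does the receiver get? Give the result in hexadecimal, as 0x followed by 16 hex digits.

9241808777088708173 in 64-bit hexadecimal is 0x8041801E1875AE4D.
Stored little-endian, the bytes at ascending addresses are 4D AE 75 18 1E 80 41 80.
Read back as big-endian, the last byte is least significant, giving 0x4DAE75181E804180.

0x4DAE75181E804180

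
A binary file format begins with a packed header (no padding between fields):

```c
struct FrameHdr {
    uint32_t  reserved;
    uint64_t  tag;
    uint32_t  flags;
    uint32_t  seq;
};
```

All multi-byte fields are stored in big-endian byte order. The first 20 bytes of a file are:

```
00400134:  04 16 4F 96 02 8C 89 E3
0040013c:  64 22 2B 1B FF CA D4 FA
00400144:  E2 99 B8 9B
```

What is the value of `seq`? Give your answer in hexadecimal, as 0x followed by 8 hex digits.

0xE299B89B

`seq` follows `reserved` (4 B), `tag` (8 B), `flags` (4 B), so it starts at offset 4 + 8 + 4 = 16 and occupies 4 bytes.
Bytes at offsets 16..19: E2 99 B8 9B.
Big-endian stores the most-significant byte at the lowest address.
The bytes are already most-significant first: 0xE299B89B.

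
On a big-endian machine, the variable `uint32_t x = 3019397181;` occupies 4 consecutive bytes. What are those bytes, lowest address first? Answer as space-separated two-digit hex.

3019397181 in hexadecimal, padded to 32 bits, is 0xB3F8583D.
Split into bytes (most-significant first): B3 F8 58 3D.
Big-endian: lowest address holds the most-significant byte.
So the memory order matches the most-significant-first order: B3 F8 58 3D.

B3 F8 58 3D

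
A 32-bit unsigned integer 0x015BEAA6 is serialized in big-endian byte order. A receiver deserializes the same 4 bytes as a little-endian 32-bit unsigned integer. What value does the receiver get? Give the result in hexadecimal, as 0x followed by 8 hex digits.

0xA6EA5B01

Stored big-endian, the bytes at ascending addresses are 01 5B EA A6.
Read back as little-endian, the first byte is least significant, giving 0xA6EA5B01.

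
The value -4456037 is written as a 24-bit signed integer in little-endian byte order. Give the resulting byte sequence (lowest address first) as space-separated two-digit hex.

Two's complement of -4456037 in 24 bits: 4456037 = 0x43FE65; invert → 0xBC019A; add 1 → 0xBC019B.
Split into bytes (most-significant first): BC 01 9B.
In little-endian order the low byte comes first in memory.
So at ascending addresses the bytes are 9B 01 BC.

9B 01 BC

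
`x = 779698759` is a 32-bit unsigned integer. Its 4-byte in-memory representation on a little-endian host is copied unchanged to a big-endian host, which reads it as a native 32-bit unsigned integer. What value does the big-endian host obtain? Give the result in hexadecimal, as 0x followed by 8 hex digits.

779698759 in 32-bit hexadecimal is 0x2E794247.
Stored little-endian, the bytes at ascending addresses are 47 42 79 2E.
Read back as big-endian, the last byte is least significant, giving 0x4742792E.

0x4742792E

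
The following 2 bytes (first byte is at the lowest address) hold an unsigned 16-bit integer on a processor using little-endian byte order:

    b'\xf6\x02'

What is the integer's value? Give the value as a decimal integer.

758

Little-endian stores the least-significant byte at the lowest address.
Reassemble most-significant byte first: 02 F6 → 0x02F6.
0x02F6 = 758.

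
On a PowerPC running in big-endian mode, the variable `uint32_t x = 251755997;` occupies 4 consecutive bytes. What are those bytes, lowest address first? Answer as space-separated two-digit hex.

251755997 in hexadecimal, padded to 32 bits, is 0x0F017DDD.
Split into bytes (most-significant first): 0F 01 7D DD.
Big-endian: lowest address holds the most-significant byte.
So the memory order matches the most-significant-first order: 0F 01 7D DD.

0F 01 7D DD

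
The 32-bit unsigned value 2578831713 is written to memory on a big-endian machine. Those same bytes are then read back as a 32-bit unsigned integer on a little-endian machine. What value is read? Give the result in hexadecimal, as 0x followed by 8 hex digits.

2578831713 in 32-bit hexadecimal is 0x99B5D961.
Stored big-endian, the bytes at ascending addresses are 99 B5 D9 61.
Read back as little-endian, the first byte is least significant, giving 0x61D9B599.

0x61D9B599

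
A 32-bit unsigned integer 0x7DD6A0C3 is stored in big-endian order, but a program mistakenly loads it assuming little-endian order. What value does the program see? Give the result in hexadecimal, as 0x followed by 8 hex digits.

0xC3A0D67D

Stored big-endian, the bytes at ascending addresses are 7D D6 A0 C3.
Read back as little-endian, the first byte is least significant, giving 0xC3A0D67D.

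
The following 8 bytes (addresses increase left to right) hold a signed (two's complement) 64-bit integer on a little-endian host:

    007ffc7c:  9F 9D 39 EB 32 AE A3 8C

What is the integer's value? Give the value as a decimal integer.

-8312608953477784161

Little-endian: lowest address holds the least-significant byte.
Reassemble most-significant byte first: 8C A3 AE 32 EB 39 9D 9F → 0x8CA3AE32EB399D9F.
Top bit is set, so as a signed 64-bit value this is 0x8CA3AE32EB399D9F − 2^64 = -8312608953477784161.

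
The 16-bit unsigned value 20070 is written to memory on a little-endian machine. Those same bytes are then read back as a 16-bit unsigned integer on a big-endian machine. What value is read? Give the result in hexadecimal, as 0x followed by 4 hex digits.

20070 in 16-bit hexadecimal is 0x4E66.
Stored little-endian, the bytes at ascending addresses are 66 4E.
Read back as big-endian, the last byte is least significant, giving 0x664E.

0x664E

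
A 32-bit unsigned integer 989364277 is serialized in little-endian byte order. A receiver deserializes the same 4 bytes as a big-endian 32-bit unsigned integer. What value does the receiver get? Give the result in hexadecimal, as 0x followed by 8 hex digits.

0x3580F83A

989364277 in 32-bit hexadecimal is 0x3AF88035.
Stored little-endian, the bytes at ascending addresses are 35 80 F8 3A.
Read back as big-endian, the last byte is least significant, giving 0x3580F83A.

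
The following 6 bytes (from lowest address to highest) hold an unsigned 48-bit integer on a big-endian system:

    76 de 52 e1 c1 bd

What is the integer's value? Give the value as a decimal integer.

Big-endian: lowest address holds the most-significant byte.
The bytes are already most-significant first: 0x76DE52E1C1BD.
0x76DE52E1C1BD = 130697245344189.

130697245344189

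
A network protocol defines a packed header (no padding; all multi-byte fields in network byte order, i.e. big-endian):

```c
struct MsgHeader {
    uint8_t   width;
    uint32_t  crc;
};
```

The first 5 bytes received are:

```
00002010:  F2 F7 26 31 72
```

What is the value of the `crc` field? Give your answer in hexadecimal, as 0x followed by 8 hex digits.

0xF7263172

`crc` follows `width` (1 byte), so it starts at byte offset 1 and occupies 4 bytes.
Bytes at offsets 1..4: F7 26 31 72.
Big-endian: lowest address holds the most-significant byte.
The bytes are already most-significant first: 0xF7263172.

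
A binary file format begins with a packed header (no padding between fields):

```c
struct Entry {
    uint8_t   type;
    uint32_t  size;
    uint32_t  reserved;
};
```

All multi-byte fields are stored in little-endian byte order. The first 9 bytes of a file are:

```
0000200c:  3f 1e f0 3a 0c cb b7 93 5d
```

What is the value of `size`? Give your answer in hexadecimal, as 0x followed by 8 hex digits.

0x0C3AF01E

`size` follows `type` (1 byte), so it starts at byte offset 1 and occupies 4 bytes.
Bytes at offsets 1..4: 1E F0 3A 0C.
In little-endian order the low byte comes first in memory.
Reassemble most-significant byte first: 0C 3A F0 1E → 0x0C3AF01E.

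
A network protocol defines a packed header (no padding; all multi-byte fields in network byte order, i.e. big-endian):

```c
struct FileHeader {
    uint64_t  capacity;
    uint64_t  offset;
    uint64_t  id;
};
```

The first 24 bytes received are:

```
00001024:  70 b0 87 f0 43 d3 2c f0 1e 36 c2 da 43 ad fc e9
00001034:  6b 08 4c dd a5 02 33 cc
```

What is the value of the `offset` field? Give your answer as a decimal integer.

`offset` follows `capacity` (8 bytes), so it starts at byte offset 8 and occupies 8 bytes.
Bytes at offsets 8..15: 1E 36 C2 DA 43 AD FC E9.
Big-endian: lowest address holds the most-significant byte.
The bytes are already most-significant first: 0x1E36C2DA43ADFCE9.
0x1E36C2DA43ADFCE9 = 2177141712574348521.

2177141712574348521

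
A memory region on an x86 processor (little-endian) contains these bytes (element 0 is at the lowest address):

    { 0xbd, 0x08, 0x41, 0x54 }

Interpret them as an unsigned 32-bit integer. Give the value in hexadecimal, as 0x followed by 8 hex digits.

Little-endian: lowest address holds the least-significant byte.
Reassemble most-significant byte first: 54 41 08 BD → 0x544108BD.

0x544108BD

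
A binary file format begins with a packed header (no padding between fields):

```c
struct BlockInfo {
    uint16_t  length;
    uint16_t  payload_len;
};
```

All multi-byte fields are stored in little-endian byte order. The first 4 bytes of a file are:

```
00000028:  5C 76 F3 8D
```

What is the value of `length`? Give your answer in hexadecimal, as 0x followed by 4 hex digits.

`length` is the first field, at byte offset 0, occupying 2 bytes.
Bytes at offsets 0..1: 5C 76.
Little-endian: lowest address holds the least-significant byte.
Reassemble most-significant byte first: 76 5C → 0x765C.

0x765C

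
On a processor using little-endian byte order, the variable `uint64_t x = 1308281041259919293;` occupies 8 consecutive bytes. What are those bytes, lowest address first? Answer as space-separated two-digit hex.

1308281041259919293 in hexadecimal, padded to 64 bits, is 0x1227F2ACEAACF7BD.
Split into bytes (most-significant first): 12 27 F2 AC EA AC F7 BD.
Little-endian: lowest address holds the least-significant byte.
So at ascending addresses the bytes are BD F7 AC EA AC F2 27 12.

BD F7 AC EA AC F2 27 12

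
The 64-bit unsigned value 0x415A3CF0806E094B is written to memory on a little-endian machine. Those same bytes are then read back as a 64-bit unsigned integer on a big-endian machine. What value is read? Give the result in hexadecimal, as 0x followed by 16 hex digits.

0x4B096E80F03C5A41

Stored little-endian, the bytes at ascending addresses are 4B 09 6E 80 F0 3C 5A 41.
Read back as big-endian, the last byte is least significant, giving 0x4B096E80F03C5A41.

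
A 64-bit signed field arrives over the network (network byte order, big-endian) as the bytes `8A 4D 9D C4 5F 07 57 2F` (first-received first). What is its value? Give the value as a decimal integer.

-8480949056535308497

Big-endian: lowest address holds the most-significant byte.
The bytes are already most-significant first: 0x8A4D9DC45F07572F.
Top bit is set, so as a signed 64-bit value this is 0x8A4D9DC45F07572F − 2^64 = -8480949056535308497.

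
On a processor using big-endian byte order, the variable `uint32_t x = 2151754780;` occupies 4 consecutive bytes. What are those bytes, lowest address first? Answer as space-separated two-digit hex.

2151754780 in hexadecimal, padded to 32 bits, is 0x80412C1C.
Split into bytes (most-significant first): 80 41 2C 1C.
In big-endian order the high byte comes first in memory.
So the memory order matches the most-significant-first order: 80 41 2C 1C.

80 41 2C 1C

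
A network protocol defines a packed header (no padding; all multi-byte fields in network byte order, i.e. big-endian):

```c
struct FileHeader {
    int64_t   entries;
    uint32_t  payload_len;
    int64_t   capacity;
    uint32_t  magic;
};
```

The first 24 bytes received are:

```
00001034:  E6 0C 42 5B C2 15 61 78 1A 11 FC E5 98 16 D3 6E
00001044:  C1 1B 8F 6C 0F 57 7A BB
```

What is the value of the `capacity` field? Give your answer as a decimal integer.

-7487564857817198740

`capacity` follows `entries` (8 B), `payload_len` (4 B), so it starts at offset 8 + 4 = 12 and occupies 8 bytes.
Bytes at offsets 12..19: 98 16 D3 6E C1 1B 8F 6C.
In big-endian order the high byte comes first in memory.
The bytes are already most-significant first: 0x9816D36EC11B8F6C.
Top bit is set, so as a signed 64-bit value this is 0x9816D36EC11B8F6C − 2^64 = -7487564857817198740.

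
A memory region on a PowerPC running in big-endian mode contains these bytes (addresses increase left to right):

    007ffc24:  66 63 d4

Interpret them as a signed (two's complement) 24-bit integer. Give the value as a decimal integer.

6710228

In big-endian order the high byte comes first in memory.
The bytes are already most-significant first: 0x6663D4.
0x6663D4 = 6710228.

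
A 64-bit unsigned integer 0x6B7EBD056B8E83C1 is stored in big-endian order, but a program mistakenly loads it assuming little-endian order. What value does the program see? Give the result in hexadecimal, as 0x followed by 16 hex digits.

Stored big-endian, the bytes at ascending addresses are 6B 7E BD 05 6B 8E 83 C1.
Read back as little-endian, the first byte is least significant, giving 0xC1838E6B05BD7E6B.

0xC1838E6B05BD7E6B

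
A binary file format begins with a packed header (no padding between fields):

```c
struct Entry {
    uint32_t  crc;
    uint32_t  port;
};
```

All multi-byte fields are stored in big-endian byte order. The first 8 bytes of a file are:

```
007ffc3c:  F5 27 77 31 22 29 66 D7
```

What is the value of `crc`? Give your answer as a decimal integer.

4113004337

`crc` is the first field, at byte offset 0, occupying 4 bytes.
Bytes at offsets 0..3: F5 27 77 31.
Big-endian stores the most-significant byte at the lowest address.
The bytes are already most-significant first: 0xF5277731.
0xF5277731 = 4113004337.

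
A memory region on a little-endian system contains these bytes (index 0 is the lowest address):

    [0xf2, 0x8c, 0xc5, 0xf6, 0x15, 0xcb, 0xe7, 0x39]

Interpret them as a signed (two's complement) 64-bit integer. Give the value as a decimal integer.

4172526874976947442

Little-endian stores the least-significant byte at the lowest address.
Reassemble most-significant byte first: 39 E7 CB 15 F6 C5 8C F2 → 0x39E7CB15F6C58CF2.
0x39E7CB15F6C58CF2 = 4172526874976947442.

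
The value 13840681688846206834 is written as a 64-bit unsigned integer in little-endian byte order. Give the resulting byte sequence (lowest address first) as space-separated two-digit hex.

72 87 EE 38 AA FA 13 C0

13840681688846206834 in hexadecimal, padded to 64 bits, is 0xC013FAAA38EE8772.
Split into bytes (most-significant first): C0 13 FA AA 38 EE 87 72.
Little-endian stores the least-significant byte at the lowest address.
So at ascending addresses the bytes are 72 87 EE 38 AA FA 13 C0.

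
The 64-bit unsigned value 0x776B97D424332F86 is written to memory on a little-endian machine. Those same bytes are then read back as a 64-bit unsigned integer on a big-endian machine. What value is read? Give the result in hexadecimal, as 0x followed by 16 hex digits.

Stored little-endian, the bytes at ascending addresses are 86 2F 33 24 D4 97 6B 77.
Read back as big-endian, the last byte is least significant, giving 0x862F3324D4976B77.

0x862F3324D4976B77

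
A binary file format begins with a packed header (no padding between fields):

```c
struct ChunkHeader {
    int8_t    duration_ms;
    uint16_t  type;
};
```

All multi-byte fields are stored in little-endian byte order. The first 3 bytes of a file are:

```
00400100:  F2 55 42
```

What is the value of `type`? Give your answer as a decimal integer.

16981

`type` follows `duration_ms` (1 byte), so it starts at byte offset 1 and occupies 2 bytes.
Bytes at offsets 1..2: 55 42.
In little-endian order the low byte comes first in memory.
Reassemble most-significant byte first: 42 55 → 0x4255.
0x4255 = 16981.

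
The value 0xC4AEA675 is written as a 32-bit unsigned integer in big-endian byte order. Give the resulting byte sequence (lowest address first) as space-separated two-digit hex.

Split into bytes (most-significant first): C4 AE A6 75.
In big-endian order the high byte comes first in memory.
So the memory order matches the most-significant-first order: C4 AE A6 75.

C4 AE A6 75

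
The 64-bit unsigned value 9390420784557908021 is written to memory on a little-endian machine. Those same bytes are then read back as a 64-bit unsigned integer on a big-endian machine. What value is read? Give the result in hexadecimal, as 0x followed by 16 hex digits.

0x35E00473F3795182

9390420784557908021 in 64-bit hexadecimal is 0x825179F37304E035.
Stored little-endian, the bytes at ascending addresses are 35 E0 04 73 F3 79 51 82.
Read back as big-endian, the last byte is least significant, giving 0x35E00473F3795182.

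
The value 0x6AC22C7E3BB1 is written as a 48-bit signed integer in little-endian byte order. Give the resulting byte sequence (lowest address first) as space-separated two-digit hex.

B1 3B 7E 2C C2 6A

Split into bytes (most-significant first): 6A C2 2C 7E 3B B1.
Little-endian stores the least-significant byte at the lowest address.
So at ascending addresses the bytes are B1 3B 7E 2C C2 6A.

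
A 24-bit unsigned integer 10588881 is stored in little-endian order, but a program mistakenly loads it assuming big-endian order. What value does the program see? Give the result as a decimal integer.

10588881 in 24-bit hexadecimal is 0xA192D1.
Stored little-endian, the bytes at ascending addresses are D1 92 A1.
Read back as big-endian, the last byte is least significant, giving 0xD192A1.
0xD192A1 = 13734561.

13734561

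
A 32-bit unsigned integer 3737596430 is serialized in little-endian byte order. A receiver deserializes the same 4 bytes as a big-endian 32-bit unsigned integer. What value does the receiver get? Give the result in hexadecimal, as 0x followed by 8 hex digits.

3737596430 in 32-bit hexadecimal is 0xDEC7320E.
Stored little-endian, the bytes at ascending addresses are 0E 32 C7 DE.
Read back as big-endian, the last byte is least significant, giving 0x0E32C7DE.

0x0E32C7DE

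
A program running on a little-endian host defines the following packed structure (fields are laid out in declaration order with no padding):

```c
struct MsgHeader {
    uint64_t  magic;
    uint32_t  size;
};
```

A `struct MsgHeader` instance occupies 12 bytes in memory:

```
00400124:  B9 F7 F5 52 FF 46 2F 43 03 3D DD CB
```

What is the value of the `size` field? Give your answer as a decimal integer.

`size` follows `magic` (8 bytes), so it starts at byte offset 8 and occupies 4 bytes.
Bytes at offsets 8..11: 03 3D DD CB.
Little-endian stores the least-significant byte at the lowest address.
Reassemble most-significant byte first: CB DD 3D 03 → 0xCBDD3D03.
0xCBDD3D03 = 3420273923.

3420273923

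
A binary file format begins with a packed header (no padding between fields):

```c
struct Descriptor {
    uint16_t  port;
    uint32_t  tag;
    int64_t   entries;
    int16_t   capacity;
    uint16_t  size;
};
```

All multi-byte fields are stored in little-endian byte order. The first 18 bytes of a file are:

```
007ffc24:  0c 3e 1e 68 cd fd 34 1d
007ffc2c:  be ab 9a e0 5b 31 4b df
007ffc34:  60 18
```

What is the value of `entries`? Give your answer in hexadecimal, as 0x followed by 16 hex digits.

`entries` follows `port` (2 B), `tag` (4 B), so it starts at offset 2 + 4 = 6 and occupies 8 bytes.
Bytes at offsets 6..13: 34 1D BE AB 9A E0 5B 31.
Little-endian stores the least-significant byte at the lowest address.
Reassemble most-significant byte first: 31 5B E0 9A AB BE 1D 34 → 0x315BE09AABBE1D34.

0x315BE09AABBE1D34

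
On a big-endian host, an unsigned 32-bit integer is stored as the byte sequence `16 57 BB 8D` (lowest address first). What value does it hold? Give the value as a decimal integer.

374848397

In big-endian order the high byte comes first in memory.
The bytes are already most-significant first: 0x1657BB8D.
0x1657BB8D = 374848397.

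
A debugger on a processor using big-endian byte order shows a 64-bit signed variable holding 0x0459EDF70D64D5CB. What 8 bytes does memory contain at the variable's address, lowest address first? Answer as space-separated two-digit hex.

Split into bytes (most-significant first): 04 59 ED F7 0D 64 D5 CB.
Big-endian stores the most-significant byte at the lowest address.
So the memory order matches the most-significant-first order: 04 59 ED F7 0D 64 D5 CB.

04 59 ED F7 0D 64 D5 CB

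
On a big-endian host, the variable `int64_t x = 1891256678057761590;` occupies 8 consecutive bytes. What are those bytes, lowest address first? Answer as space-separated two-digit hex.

1891256678057761590 in hexadecimal, padded to 64 bits, is 0x1A3F17EDAAB7DB36.
Split into bytes (most-significant first): 1A 3F 17 ED AA B7 DB 36.
Big-endian: lowest address holds the most-significant byte.
So the memory order matches the most-significant-first order: 1A 3F 17 ED AA B7 DB 36.

1A 3F 17 ED AA B7 DB 36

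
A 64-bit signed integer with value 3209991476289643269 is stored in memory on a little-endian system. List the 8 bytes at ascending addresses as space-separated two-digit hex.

05 A3 46 8C 3D 2E 8C 2C

3209991476289643269 in hexadecimal, padded to 64 bits, is 0x2C8C2E3D8C46A305.
Split into bytes (most-significant first): 2C 8C 2E 3D 8C 46 A3 05.
Little-endian stores the least-significant byte at the lowest address.
So at ascending addresses the bytes are 05 A3 46 8C 3D 2E 8C 2C.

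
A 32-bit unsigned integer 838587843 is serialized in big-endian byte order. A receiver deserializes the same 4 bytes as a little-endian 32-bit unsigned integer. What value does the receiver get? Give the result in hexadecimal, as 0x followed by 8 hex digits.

0xC3D5FB31

838587843 in 32-bit hexadecimal is 0x31FBD5C3.
Stored big-endian, the bytes at ascending addresses are 31 FB D5 C3.
Read back as little-endian, the first byte is least significant, giving 0xC3D5FB31.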